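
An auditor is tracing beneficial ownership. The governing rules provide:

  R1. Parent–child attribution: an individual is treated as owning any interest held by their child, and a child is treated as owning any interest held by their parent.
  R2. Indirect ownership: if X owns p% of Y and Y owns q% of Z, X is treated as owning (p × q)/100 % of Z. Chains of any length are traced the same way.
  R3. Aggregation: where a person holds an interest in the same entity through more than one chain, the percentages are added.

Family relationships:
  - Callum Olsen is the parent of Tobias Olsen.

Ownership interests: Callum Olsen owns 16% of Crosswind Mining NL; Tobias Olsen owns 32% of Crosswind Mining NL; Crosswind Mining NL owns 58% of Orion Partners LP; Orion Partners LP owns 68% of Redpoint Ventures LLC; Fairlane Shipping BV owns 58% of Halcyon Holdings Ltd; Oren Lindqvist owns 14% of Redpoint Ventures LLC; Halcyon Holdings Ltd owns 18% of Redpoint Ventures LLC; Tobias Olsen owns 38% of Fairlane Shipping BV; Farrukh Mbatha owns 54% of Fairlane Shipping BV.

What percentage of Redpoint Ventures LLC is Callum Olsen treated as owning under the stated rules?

By parent–child attribution (R1), Callum Olsen is treated as also owning Tobias Olsen's interest in Crosswind Mining NL, giving 16% + 32% = 48%.
By parent–child attribution (R1), Callum Olsen is treated as owning Tobias Olsen's 38% interest in Fairlane Shipping BV.
Chain via Crosswind Mining NL → Orion Partners LP (R2): 48% × 58% × 68% = 18.9312% of Redpoint Ventures LLC.
Chain via Fairlane Shipping BV → Halcyon Holdings Ltd (R2): 38% × 58% × 18% = 3.9672% of Redpoint Ventures LLC.
Aggregating (R3): 18.9312% + 3.9672% = 22.8984%.

22.8984%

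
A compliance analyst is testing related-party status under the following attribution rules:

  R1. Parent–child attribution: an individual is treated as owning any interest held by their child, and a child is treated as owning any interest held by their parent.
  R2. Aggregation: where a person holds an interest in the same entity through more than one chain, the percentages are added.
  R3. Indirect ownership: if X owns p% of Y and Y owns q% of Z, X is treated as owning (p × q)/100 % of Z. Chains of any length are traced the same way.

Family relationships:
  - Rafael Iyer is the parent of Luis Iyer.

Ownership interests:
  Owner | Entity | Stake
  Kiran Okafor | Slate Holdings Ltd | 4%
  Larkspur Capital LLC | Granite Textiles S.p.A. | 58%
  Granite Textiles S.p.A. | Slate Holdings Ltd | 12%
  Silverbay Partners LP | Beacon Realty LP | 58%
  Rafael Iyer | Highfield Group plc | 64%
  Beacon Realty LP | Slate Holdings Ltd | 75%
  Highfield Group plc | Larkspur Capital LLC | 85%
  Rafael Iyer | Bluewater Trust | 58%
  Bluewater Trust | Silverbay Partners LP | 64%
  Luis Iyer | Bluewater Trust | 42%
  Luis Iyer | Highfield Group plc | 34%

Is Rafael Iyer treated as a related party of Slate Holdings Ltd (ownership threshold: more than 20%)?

Yes

By parent–child attribution (R1), Rafael Iyer is treated as also owning Luis Iyer's interest in Highfield Group plc, giving 64% + 34% = 98%.
By parent–child attribution (R1), Rafael Iyer is treated as also owning Luis Iyer's interest in Bluewater Trust, giving 58% + 42% = 100%.
Chain via Highfield Group plc → Larkspur Capital LLC → Granite Textiles S.p.A. (R3): 98% × 85% × 58% × 12% = 5.79768% of Slate Holdings Ltd.
Chain via Bluewater Trust → Silverbay Partners LP → Beacon Realty LP (R3): 100% × 64% × 58% × 75% = 27.84% of Slate Holdings Ltd.
Aggregating (R2): 5.79768% + 27.84% = 33.63768%.
33.63768% exceeds the 20% threshold, so Rafael is a related party to Slate Holdings Ltd.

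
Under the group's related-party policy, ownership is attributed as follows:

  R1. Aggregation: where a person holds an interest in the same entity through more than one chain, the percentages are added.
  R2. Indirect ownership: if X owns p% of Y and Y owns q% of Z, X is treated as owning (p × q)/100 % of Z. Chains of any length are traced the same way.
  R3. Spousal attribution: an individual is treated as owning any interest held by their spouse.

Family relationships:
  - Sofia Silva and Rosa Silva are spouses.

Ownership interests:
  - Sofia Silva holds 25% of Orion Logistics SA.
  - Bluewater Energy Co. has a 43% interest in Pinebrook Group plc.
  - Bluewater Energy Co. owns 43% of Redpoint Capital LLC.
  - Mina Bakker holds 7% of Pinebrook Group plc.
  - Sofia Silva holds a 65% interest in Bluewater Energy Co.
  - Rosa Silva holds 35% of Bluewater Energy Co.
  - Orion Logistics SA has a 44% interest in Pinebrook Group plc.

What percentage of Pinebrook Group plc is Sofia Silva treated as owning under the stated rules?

By spousal attribution (R3), Sofia Silva is treated as also owning Rosa Silva's interest in Bluewater Energy Co, giving 65% + 35% = 100%.
Chain via Bluewater Energy Co. (R2): 100% × 43% = 43% of Pinebrook Group plc.
Chain via Orion Logistics SA (R2): 25% × 44% = 11% of Pinebrook Group plc.
Aggregating (R1): 43% + 11% = 54%.

54%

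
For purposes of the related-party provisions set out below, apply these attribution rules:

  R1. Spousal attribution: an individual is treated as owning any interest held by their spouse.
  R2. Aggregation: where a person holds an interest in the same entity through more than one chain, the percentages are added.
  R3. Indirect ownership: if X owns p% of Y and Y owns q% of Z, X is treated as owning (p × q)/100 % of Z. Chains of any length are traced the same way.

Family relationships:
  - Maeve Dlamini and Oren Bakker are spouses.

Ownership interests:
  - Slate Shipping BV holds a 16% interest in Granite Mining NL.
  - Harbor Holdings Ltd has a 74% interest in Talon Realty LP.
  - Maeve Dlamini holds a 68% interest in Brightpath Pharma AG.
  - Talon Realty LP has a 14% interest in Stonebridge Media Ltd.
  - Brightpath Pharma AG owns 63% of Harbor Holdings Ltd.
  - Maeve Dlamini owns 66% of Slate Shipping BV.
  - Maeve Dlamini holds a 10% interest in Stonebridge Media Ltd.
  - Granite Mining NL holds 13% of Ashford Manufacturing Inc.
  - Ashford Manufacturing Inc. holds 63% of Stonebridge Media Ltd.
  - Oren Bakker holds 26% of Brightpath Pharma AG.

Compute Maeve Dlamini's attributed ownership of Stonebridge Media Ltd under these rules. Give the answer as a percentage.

By spousal attribution (R1), Maeve Dlamini is treated as also owning Oren Bakker's interest in Brightpath Pharma AG, giving 68% + 26% = 94%.
Chain via Brightpath Pharma AG → Harbor Holdings Ltd → Talon Realty LP (R3): 94% × 63% × 74% × 14% = 6.135192% of Stonebridge Media Ltd.
Chain via Slate Shipping BV → Granite Mining NL → Ashford Manufacturing Inc. (R3): 66% × 16% × 13% × 63% = 0.864864% of Stonebridge Media Ltd.
Direct interest in Stonebridge Media Ltd: 10%.
Aggregating (R2): 6.135192% + 0.864864% + 10% = 17.000056%.

17.000056%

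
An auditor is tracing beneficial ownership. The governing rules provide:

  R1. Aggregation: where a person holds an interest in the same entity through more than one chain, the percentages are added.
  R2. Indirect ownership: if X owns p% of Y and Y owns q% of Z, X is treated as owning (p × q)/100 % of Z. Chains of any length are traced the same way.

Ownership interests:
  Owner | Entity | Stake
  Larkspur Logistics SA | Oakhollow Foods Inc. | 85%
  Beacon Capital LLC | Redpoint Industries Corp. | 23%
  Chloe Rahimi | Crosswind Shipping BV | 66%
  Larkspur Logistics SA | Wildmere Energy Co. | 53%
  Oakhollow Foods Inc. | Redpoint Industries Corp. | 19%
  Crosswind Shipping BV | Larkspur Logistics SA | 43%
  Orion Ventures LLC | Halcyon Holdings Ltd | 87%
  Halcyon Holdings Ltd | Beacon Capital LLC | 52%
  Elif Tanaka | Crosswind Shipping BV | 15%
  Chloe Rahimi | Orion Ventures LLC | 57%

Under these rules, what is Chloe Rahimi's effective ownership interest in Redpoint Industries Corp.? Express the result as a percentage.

Chain via Orion Ventures LLC → Halcyon Holdings Ltd → Beacon Capital LLC (R2): 57% × 87% × 52% × 23% = 5.930964% of Redpoint Industries Corp.
Chain via Crosswind Shipping BV → Larkspur Logistics SA → Oakhollow Foods Inc. (R2): 66% × 43% × 85% × 19% = 4.58337% of Redpoint Industries Corp.
Aggregating (R1): 5.930964% + 4.58337% = 10.514334%.

10.514334%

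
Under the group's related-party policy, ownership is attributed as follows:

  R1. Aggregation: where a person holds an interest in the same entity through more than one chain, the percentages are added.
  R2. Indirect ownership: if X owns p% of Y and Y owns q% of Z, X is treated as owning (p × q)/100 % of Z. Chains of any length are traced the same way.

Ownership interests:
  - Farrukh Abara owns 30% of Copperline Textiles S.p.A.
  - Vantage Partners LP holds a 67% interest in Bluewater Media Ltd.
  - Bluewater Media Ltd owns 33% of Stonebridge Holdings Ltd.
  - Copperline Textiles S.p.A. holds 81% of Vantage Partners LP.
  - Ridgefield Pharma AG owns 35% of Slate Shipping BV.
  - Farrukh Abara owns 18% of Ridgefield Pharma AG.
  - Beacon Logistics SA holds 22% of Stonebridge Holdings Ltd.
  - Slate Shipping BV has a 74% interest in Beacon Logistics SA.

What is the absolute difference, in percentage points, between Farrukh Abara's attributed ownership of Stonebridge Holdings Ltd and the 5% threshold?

Chain via Ridgefield Pharma AG → Slate Shipping BV → Beacon Logistics SA (R2): 18% × 35% × 74% × 22% = 1.02564% of Stonebridge Holdings Ltd.
Chain via Copperline Textiles S.p.A. → Vantage Partners LP → Bluewater Media Ltd (R2): 30% × 81% × 67% × 33% = 5.37273% of Stonebridge Holdings Ltd.
Aggregating (R1): 1.02564% + 5.37273% = 6.39837%.
6.39837% exceeds the 5% threshold by 1.39837 percentage points.

1.39837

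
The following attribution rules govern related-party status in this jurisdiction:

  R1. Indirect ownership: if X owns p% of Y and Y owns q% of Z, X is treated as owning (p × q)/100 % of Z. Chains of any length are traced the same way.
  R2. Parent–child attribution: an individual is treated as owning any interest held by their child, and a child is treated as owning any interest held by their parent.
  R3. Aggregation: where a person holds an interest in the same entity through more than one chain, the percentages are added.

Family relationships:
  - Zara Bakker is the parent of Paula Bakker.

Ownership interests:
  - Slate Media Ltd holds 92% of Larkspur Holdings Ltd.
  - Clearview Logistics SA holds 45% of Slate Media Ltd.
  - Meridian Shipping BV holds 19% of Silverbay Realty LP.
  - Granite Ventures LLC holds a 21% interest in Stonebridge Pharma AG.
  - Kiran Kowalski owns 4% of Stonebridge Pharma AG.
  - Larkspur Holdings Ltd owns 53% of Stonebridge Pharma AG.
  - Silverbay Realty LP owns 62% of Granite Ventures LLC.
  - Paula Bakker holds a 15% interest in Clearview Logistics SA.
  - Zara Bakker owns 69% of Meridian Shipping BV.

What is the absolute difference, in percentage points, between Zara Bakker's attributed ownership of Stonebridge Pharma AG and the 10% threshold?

By parent–child attribution (R2), Zara Bakker is treated as owning Paula Bakker's 15% interest in Clearview Logistics SA.
Chain via Meridian Shipping BV → Silverbay Realty LP → Granite Ventures LLC (R1): 69% × 19% × 62% × 21% = 1.706922% of Stonebridge Pharma AG.
Chain via Clearview Logistics SA → Slate Media Ltd → Larkspur Holdings Ltd (R1): 15% × 45% × 92% × 53% = 3.2913% of Stonebridge Pharma AG.
Aggregating (R3): 1.706922% + 3.2913% = 4.998222%.
4.998222% falls short of the 10% threshold by 5.001778 percentage points.

5.001778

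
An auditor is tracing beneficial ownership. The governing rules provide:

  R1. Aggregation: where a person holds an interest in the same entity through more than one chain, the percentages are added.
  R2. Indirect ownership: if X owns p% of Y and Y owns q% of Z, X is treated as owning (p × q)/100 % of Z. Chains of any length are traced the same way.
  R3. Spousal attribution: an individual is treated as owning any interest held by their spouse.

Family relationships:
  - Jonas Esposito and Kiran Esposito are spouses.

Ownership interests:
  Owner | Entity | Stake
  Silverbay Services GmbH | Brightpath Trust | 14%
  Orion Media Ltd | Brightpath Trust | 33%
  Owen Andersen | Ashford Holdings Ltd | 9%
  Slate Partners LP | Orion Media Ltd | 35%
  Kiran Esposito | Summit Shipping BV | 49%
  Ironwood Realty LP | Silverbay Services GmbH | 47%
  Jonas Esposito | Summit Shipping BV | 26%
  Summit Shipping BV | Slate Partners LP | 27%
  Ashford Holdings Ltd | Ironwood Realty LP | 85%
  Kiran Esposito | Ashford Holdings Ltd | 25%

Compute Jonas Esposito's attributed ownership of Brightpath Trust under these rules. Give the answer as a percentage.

By spousal attribution (R3), Jonas Esposito is treated as also owning Kiran Esposito's interest in Summit Shipping BV, giving 26% + 49% = 75%.
By spousal attribution (R3), Jonas Esposito is treated as owning Kiran Esposito's 25% interest in Ashford Holdings Ltd.
Chain via Summit Shipping BV → Slate Partners LP → Orion Media Ltd (R2): 75% × 27% × 35% × 33% = 2.338875% of Brightpath Trust.
Chain via Ashford Holdings Ltd → Ironwood Realty LP → Silverbay Services GmbH (R2): 25% × 85% × 47% × 14% = 1.39825% of Brightpath Trust.
Aggregating (R1): 2.338875% + 1.39825% = 3.737125%.

3.737125%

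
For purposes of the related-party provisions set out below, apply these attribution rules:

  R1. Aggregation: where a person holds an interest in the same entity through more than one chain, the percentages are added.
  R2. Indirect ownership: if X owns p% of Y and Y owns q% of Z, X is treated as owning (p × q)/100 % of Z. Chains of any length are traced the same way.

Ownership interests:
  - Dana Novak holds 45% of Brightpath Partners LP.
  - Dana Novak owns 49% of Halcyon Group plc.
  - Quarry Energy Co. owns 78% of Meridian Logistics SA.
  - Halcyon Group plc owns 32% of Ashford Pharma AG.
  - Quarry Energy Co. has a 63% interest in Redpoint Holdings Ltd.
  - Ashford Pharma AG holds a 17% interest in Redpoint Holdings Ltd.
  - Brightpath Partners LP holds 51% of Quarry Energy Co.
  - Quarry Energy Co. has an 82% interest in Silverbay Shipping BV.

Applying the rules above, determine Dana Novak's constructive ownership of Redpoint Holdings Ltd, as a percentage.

17.1241%

Chain via Brightpath Partners LP → Quarry Energy Co. (R2): 45% × 51% × 63% = 14.4585% of Redpoint Holdings Ltd.
Chain via Halcyon Group plc → Ashford Pharma AG (R2): 49% × 32% × 17% = 2.6656% of Redpoint Holdings Ltd.
Aggregating (R1): 14.4585% + 2.6656% = 17.1241%.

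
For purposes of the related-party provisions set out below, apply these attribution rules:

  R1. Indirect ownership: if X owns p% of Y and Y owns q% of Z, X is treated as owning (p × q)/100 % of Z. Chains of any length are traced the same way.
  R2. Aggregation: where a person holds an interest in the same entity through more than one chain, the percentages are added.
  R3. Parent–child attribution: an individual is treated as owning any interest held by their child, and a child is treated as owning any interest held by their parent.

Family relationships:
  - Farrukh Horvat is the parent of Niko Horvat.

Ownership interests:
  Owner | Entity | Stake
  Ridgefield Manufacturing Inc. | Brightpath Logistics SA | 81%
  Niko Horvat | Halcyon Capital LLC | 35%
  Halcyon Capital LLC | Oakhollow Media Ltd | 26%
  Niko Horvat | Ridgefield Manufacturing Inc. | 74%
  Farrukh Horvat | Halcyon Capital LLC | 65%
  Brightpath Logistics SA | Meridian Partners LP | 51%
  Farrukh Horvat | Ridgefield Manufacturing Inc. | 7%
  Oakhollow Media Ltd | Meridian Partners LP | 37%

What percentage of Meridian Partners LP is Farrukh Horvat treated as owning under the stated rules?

By parent–child attribution (R3), Farrukh Horvat is treated as also owning Niko Horvat's interest in Halcyon Capital LLC, giving 65% + 35% = 100%.
By parent–child attribution (R3), Farrukh Horvat is treated as also owning Niko Horvat's interest in Ridgefield Manufacturing Inc, giving 7% + 74% = 81%.
Chain via Halcyon Capital LLC → Oakhollow Media Ltd (R1): 100% × 26% × 37% = 9.62% of Meridian Partners LP.
Chain via Ridgefield Manufacturing Inc. → Brightpath Logistics SA (R1): 81% × 81% × 51% = 33.4611% of Meridian Partners LP.
Aggregating (R2): 9.62% + 33.4611% = 43.0811%.

43.0811%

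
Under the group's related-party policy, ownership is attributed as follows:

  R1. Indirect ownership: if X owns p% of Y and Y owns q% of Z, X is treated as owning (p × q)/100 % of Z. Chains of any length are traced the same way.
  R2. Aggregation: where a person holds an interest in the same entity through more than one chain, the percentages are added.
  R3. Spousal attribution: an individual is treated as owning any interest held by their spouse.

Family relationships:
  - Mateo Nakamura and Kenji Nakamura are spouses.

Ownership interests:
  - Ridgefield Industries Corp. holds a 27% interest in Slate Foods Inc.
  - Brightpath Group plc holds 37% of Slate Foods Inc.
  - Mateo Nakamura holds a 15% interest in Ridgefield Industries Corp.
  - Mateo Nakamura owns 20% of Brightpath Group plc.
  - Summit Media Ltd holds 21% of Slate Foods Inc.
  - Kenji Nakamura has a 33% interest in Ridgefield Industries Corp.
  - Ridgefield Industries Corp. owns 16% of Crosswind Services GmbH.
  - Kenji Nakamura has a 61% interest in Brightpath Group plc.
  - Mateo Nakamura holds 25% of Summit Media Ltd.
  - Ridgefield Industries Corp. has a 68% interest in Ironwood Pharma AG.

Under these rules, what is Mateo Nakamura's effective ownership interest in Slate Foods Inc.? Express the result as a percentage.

By spousal attribution (R3), Mateo Nakamura is treated as also owning Kenji Nakamura's interest in Brightpath Group plc, giving 20% + 61% = 81%.
By spousal attribution (R3), Mateo Nakamura is treated as also owning Kenji Nakamura's interest in Ridgefield Industries Corp, giving 15% + 33% = 48%.
Chain via Summit Media Ltd (R1): 25% × 21% = 5.25% of Slate Foods Inc.
Chain via Brightpath Group plc (R1): 81% × 37% = 29.97% of Slate Foods Inc.
Chain via Ridgefield Industries Corp. (R1): 48% × 27% = 12.96% of Slate Foods Inc.
Aggregating (R2): 5.25% + 29.97% + 12.96% = 48.18%.

48.18%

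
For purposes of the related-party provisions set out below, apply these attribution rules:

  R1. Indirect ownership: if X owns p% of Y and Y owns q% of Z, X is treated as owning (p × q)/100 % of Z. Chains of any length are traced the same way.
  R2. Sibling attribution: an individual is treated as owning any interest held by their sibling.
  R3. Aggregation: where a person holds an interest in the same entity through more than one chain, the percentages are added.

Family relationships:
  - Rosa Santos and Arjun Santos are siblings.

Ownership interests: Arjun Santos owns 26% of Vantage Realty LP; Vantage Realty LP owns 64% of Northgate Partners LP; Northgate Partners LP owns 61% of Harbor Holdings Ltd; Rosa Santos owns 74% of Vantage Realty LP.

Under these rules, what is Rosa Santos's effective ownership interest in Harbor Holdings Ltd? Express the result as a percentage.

By sibling attribution (R2), Rosa Santos is treated as also owning Arjun Santos's interest in Vantage Realty LP, giving 74% + 26% = 100%.
Chain via Vantage Realty LP → Northgate Partners LP (R1): 100% × 64% × 61% = 39.04% of Harbor Holdings Ltd.

39.04%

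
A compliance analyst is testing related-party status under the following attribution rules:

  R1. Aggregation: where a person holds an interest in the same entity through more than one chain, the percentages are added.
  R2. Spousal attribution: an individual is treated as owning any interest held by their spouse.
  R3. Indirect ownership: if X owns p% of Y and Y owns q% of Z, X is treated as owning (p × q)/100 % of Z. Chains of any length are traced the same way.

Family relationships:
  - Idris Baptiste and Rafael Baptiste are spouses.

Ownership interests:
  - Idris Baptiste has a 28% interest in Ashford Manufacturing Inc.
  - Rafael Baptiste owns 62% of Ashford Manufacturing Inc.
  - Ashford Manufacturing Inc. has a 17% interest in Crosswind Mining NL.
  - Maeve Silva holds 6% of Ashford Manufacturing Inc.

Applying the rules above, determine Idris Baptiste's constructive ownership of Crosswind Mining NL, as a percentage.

15.3%

By spousal attribution (R2), Idris Baptiste is treated as also owning Rafael Baptiste's interest in Ashford Manufacturing Inc, giving 28% + 62% = 90%.
Chain via Ashford Manufacturing Inc. (R3): 90% × 17% = 15.3% of Crosswind Mining NL.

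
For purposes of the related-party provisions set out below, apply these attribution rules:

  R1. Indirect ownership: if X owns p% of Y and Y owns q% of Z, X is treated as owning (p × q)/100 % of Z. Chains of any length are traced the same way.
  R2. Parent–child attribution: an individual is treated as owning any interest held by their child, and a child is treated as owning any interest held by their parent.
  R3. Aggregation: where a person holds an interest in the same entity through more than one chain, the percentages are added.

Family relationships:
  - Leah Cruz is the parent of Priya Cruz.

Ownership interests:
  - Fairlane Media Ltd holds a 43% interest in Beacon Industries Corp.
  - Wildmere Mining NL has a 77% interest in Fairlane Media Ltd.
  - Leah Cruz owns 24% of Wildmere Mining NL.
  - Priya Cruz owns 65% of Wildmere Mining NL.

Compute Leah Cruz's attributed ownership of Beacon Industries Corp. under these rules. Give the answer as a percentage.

By parent–child attribution (R2), Leah Cruz is treated as also owning Priya Cruz's interest in Wildmere Mining NL, giving 24% + 65% = 89%.
Chain via Wildmere Mining NL → Fairlane Media Ltd (R1): 89% × 77% × 43% = 29.4679% of Beacon Industries Corp.

29.4679%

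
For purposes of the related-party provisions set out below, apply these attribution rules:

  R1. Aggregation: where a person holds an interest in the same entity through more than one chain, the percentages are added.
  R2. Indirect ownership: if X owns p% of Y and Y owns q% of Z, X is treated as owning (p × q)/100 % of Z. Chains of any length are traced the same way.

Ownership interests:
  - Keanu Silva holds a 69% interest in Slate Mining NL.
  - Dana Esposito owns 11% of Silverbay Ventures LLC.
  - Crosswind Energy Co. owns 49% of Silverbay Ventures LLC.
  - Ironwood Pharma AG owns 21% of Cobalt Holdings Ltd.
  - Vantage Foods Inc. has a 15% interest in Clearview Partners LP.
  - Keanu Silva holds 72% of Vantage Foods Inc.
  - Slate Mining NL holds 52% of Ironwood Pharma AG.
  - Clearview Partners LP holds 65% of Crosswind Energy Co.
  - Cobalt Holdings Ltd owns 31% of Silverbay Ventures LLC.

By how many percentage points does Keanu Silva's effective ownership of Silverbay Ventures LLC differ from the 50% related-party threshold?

Chain via Slate Mining NL → Ironwood Pharma AG → Cobalt Holdings Ltd (R2): 69% × 52% × 21% × 31% = 2.335788% of Silverbay Ventures LLC.
Chain via Vantage Foods Inc. → Clearview Partners LP → Crosswind Energy Co. (R2): 72% × 15% × 65% × 49% = 3.4398% of Silverbay Ventures LLC.
Aggregating (R1): 2.335788% + 3.4398% = 5.775588%.
5.775588% falls short of the 50% threshold by 44.224412 percentage points.

44.224412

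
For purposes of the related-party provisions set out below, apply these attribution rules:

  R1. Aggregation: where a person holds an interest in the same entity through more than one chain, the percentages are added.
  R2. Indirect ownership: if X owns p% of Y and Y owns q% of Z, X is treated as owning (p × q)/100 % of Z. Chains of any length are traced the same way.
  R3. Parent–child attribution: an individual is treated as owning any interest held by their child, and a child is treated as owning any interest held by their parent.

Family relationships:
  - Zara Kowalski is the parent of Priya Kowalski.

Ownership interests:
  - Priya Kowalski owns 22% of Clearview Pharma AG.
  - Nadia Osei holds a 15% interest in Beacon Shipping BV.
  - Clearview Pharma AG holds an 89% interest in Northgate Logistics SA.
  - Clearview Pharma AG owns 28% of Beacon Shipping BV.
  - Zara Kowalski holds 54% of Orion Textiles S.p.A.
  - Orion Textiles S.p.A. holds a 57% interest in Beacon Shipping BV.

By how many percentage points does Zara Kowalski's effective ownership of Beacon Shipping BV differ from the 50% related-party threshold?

By parent–child attribution (R3), Zara Kowalski is treated as owning Priya Kowalski's 22% interest in Clearview Pharma AG.
Chain via Orion Textiles S.p.A. (R2): 54% × 57% = 30.78% of Beacon Shipping BV.
Chain via Clearview Pharma AG (R2): 22% × 28% = 6.16% of Beacon Shipping BV.
Aggregating (R1): 30.78% + 6.16% = 36.94%.
36.94% falls short of the 50% threshold by 13.06 percentage points.

13.06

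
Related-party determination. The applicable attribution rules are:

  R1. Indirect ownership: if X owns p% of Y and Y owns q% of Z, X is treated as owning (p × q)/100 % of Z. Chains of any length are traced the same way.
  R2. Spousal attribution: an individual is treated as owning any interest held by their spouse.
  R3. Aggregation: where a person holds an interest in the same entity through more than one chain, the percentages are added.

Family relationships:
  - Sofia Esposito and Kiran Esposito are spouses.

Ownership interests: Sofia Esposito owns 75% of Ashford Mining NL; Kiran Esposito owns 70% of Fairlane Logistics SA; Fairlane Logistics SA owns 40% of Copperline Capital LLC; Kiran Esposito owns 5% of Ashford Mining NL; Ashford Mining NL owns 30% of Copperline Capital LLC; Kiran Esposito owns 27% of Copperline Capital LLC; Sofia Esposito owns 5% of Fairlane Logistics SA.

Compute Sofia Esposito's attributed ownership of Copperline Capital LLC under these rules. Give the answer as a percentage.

81%

By spousal attribution (R2), Sofia Esposito is treated as also owning Kiran Esposito's interest in Fairlane Logistics SA, giving 5% + 70% = 75%.
By spousal attribution (R2), Sofia Esposito is treated as also owning Kiran Esposito's interest in Ashford Mining NL, giving 75% + 5% = 80%.
By spousal attribution (R2), Sofia Esposito is treated as owning Kiran Esposito's 27% interest in Copperline Capital LLC.
Chain via Fairlane Logistics SA (R1): 75% × 40% = 30% of Copperline Capital LLC.
Chain via Ashford Mining NL (R1): 80% × 30% = 24% of Copperline Capital LLC.
Direct interest in Copperline Capital LLC: 27%.
Aggregating (R3): 30% + 24% + 27% = 81%.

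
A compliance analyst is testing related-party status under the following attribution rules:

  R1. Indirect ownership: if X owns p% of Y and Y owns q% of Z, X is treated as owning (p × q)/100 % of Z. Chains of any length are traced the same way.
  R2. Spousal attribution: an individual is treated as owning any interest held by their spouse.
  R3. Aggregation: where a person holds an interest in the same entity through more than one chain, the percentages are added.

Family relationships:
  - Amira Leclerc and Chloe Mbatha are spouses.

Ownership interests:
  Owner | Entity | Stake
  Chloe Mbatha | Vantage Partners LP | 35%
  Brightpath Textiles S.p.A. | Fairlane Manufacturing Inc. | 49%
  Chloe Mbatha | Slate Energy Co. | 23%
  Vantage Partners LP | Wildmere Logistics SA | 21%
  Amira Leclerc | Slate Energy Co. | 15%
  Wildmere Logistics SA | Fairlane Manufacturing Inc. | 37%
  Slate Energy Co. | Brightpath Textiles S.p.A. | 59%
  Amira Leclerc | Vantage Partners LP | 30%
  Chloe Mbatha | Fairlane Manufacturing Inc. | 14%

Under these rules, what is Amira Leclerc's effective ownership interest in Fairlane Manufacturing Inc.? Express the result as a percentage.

30.0363%

By spousal attribution (R2), Amira Leclerc is treated as also owning Chloe Mbatha's interest in Vantage Partners LP, giving 30% + 35% = 65%.
By spousal attribution (R2), Amira Leclerc is treated as also owning Chloe Mbatha's interest in Slate Energy Co, giving 15% + 23% = 38%.
By spousal attribution (R2), Amira Leclerc is treated as owning Chloe Mbatha's 14% interest in Fairlane Manufacturing Inc.
Chain via Vantage Partners LP → Wildmere Logistics SA (R1): 65% × 21% × 37% = 5.0505% of Fairlane Manufacturing Inc.
Chain via Slate Energy Co. → Brightpath Textiles S.p.A. (R1): 38% × 59% × 49% = 10.9858% of Fairlane Manufacturing Inc.
Direct interest in Fairlane Manufacturing Inc: 14%.
Aggregating (R3): 5.0505% + 10.9858% + 14% = 30.0363%.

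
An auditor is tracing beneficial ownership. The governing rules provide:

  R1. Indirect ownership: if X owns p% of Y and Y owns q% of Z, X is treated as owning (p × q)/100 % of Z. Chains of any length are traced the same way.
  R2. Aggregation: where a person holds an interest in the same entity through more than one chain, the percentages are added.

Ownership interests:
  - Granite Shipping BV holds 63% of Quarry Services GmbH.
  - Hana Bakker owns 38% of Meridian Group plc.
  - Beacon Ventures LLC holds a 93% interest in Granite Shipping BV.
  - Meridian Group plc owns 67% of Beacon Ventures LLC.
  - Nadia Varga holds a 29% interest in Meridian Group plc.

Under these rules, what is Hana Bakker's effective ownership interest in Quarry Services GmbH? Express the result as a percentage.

14.917014%

Chain via Meridian Group plc → Beacon Ventures LLC → Granite Shipping BV (R1): 38% × 67% × 93% × 63% = 14.917014% of Quarry Services GmbH.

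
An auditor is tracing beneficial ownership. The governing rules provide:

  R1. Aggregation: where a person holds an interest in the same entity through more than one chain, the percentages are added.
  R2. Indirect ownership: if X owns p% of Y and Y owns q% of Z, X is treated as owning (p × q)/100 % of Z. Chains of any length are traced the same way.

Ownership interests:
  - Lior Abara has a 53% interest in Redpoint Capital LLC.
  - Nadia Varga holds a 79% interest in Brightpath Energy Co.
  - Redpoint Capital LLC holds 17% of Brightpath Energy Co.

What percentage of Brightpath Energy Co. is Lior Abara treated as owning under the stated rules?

9.01%

Chain via Redpoint Capital LLC (R2): 53% × 17% = 9.01% of Brightpath Energy Co.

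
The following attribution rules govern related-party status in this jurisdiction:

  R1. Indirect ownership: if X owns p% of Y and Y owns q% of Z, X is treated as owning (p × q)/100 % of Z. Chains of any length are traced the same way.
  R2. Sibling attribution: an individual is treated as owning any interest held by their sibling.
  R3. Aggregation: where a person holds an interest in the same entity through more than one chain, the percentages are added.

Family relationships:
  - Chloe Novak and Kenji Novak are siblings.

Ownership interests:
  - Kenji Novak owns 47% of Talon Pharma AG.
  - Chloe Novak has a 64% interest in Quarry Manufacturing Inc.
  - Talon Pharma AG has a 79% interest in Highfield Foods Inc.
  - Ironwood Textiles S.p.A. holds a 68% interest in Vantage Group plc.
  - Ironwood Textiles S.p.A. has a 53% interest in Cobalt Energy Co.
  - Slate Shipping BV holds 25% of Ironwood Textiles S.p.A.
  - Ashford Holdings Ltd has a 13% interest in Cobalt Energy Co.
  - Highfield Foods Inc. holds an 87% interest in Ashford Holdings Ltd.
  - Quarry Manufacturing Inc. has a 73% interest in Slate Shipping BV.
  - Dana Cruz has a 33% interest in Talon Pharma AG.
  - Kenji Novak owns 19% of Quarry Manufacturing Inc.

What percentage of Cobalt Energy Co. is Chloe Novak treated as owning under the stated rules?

By sibling attribution (R2), Chloe Novak is treated as also owning Kenji Novak's interest in Quarry Manufacturing Inc, giving 64% + 19% = 83%.
By sibling attribution (R2), Chloe Novak is treated as owning Kenji Novak's 47% interest in Talon Pharma AG.
Chain via Quarry Manufacturing Inc. → Slate Shipping BV → Ironwood Textiles S.p.A. (R1): 83% × 73% × 25% × 53% = 8.028175% of Cobalt Energy Co.
Chain via Talon Pharma AG → Highfield Foods Inc. → Ashford Holdings Ltd (R1): 47% × 79% × 87% × 13% = 4.199403% of Cobalt Energy Co.
Aggregating (R3): 8.028175% + 4.199403% = 12.227578%.

12.227578%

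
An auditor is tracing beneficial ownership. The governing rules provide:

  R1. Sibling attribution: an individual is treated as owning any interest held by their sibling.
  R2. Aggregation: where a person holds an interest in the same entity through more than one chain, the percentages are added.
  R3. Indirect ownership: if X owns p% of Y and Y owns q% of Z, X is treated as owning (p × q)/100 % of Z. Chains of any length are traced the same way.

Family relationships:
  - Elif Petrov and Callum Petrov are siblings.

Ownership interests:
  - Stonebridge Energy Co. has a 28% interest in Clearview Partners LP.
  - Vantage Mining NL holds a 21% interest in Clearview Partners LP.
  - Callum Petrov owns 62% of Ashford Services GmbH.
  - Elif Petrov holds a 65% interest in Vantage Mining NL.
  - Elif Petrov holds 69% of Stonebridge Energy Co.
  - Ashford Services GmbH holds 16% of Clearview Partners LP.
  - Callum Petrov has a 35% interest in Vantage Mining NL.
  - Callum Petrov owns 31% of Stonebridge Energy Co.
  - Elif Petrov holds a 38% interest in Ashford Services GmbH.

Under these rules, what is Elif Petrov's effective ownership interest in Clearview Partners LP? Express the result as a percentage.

65%

By sibling attribution (R1), Elif Petrov is treated as also owning Callum Petrov's interest in Ashford Services GmbH, giving 38% + 62% = 100%.
By sibling attribution (R1), Elif Petrov is treated as also owning Callum Petrov's interest in Vantage Mining NL, giving 65% + 35% = 100%.
By sibling attribution (R1), Elif Petrov is treated as also owning Callum Petrov's interest in Stonebridge Energy Co, giving 69% + 31% = 100%.
Chain via Ashford Services GmbH (R3): 100% × 16% = 16% of Clearview Partners LP.
Chain via Vantage Mining NL (R3): 100% × 21% = 21% of Clearview Partners LP.
Chain via Stonebridge Energy Co. (R3): 100% × 28% = 28% of Clearview Partners LP.
Aggregating (R2): 16% + 21% + 28% = 65%.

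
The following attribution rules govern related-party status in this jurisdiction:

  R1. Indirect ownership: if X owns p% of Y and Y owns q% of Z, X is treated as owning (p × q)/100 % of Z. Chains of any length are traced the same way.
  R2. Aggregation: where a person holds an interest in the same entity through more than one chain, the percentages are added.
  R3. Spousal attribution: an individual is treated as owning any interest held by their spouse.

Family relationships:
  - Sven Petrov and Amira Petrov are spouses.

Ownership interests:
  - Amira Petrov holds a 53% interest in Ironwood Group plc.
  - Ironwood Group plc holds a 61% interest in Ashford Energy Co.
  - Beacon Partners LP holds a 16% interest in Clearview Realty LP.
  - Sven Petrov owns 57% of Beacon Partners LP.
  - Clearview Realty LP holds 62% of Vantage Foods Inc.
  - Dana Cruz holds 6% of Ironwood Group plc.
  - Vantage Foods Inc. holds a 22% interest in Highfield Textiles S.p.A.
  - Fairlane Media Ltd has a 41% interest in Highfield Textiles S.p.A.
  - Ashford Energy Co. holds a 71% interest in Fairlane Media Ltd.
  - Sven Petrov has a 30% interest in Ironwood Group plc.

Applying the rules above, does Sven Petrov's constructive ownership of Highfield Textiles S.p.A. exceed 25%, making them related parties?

By spousal attribution (R3), Sven Petrov is treated as also owning Amira Petrov's interest in Ironwood Group plc, giving 30% + 53% = 83%.
Chain via Ironwood Group plc → Ashford Energy Co. → Fairlane Media Ltd (R1): 83% × 61% × 71% × 41% = 14.738393% of Highfield Textiles S.p.A.
Chain via Beacon Partners LP → Clearview Realty LP → Vantage Foods Inc. (R1): 57% × 16% × 62% × 22% = 1.243968% of Highfield Textiles S.p.A.
Aggregating (R2): 14.738393% + 1.243968% = 15.982361%.
15.982361% does not exceed the 25% threshold, so Sven is not a related party to Highfield Textiles S.p.A.

No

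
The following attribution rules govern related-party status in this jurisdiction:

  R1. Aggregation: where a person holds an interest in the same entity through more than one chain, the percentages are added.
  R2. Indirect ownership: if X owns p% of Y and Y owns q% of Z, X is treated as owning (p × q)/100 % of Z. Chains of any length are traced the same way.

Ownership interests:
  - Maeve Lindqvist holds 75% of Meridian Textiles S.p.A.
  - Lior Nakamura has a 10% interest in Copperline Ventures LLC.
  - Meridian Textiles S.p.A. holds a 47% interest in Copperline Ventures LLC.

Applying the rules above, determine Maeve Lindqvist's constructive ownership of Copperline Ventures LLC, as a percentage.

35.25%

Chain via Meridian Textiles S.p.A. (R2): 75% × 47% = 35.25% of Copperline Ventures LLC.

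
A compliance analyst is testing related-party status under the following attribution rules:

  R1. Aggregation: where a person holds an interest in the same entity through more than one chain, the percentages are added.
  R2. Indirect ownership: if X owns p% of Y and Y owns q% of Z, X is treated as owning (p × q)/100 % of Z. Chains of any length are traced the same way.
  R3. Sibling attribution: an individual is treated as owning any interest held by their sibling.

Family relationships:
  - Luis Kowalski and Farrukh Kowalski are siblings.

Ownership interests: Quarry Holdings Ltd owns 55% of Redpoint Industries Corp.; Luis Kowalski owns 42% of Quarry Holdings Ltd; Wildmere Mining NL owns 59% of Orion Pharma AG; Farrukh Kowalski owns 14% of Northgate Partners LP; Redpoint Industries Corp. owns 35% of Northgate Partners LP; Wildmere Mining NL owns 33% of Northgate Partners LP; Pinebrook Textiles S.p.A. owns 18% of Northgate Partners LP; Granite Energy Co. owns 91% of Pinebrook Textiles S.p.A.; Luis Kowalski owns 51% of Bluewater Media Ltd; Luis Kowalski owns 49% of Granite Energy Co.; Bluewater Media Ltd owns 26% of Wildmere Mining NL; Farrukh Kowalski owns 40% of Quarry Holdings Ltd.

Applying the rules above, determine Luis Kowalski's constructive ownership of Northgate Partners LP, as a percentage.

42.187%

By sibling attribution (R3), Luis Kowalski is treated as also owning Farrukh Kowalski's interest in Quarry Holdings Ltd, giving 42% + 40% = 82%.
By sibling attribution (R3), Luis Kowalski is treated as owning Farrukh Kowalski's 14% interest in Northgate Partners LP.
Chain via Granite Energy Co. → Pinebrook Textiles S.p.A. (R2): 49% × 91% × 18% = 8.0262% of Northgate Partners LP.
Chain via Bluewater Media Ltd → Wildmere Mining NL (R2): 51% × 26% × 33% = 4.3758% of Northgate Partners LP.
Chain via Quarry Holdings Ltd → Redpoint Industries Corp. (R2): 82% × 55% × 35% = 15.785% of Northgate Partners LP.
Direct interest in Northgate Partners LP: 14%.
Aggregating (R1): 8.0262% + 4.3758% + 15.785% + 14% = 42.187%.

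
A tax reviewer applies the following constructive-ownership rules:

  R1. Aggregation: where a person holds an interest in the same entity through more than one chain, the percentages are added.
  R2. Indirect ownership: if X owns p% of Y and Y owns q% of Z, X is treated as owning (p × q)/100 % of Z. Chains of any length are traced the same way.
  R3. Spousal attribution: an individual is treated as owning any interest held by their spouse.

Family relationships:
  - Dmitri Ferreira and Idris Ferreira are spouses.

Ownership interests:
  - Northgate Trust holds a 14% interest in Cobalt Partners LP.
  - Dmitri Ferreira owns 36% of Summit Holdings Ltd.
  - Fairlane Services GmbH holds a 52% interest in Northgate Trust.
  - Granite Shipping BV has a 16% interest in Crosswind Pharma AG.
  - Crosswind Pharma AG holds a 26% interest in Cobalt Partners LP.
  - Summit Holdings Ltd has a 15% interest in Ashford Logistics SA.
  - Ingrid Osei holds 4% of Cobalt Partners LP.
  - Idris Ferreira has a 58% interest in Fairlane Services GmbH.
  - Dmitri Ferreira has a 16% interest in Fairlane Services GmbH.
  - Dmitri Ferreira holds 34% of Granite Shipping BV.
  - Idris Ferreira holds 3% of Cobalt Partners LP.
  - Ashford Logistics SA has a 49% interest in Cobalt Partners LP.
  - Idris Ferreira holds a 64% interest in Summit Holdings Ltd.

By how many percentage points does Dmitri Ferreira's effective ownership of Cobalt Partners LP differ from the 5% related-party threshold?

By spousal attribution (R3), Dmitri Ferreira is treated as also owning Idris Ferreira's interest in Fairlane Services GmbH, giving 16% + 58% = 74%.
By spousal attribution (R3), Dmitri Ferreira is treated as also owning Idris Ferreira's interest in Summit Holdings Ltd, giving 36% + 64% = 100%.
By spousal attribution (R3), Dmitri Ferreira is treated as owning Idris Ferreira's 3% interest in Cobalt Partners LP.
Chain via Granite Shipping BV → Crosswind Pharma AG (R2): 34% × 16% × 26% = 1.4144% of Cobalt Partners LP.
Chain via Fairlane Services GmbH → Northgate Trust (R2): 74% × 52% × 14% = 5.3872% of Cobalt Partners LP.
Chain via Summit Holdings Ltd → Ashford Logistics SA (R2): 100% × 15% × 49% = 7.35% of Cobalt Partners LP.
Direct interest in Cobalt Partners LP: 3%.
Aggregating (R1): 1.4144% + 5.3872% + 7.35% + 3% = 17.1516%.
17.1516% exceeds the 5% threshold by 12.1516 percentage points.

12.1516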